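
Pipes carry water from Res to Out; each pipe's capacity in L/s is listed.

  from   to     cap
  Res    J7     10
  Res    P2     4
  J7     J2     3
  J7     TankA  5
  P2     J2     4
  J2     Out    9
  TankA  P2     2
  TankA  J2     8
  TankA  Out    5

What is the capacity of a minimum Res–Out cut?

Augment Res→J7→J2→Out: bottleneck 3, flow now 3.
Augment Res→J7→TankA→Out: bottleneck 5, flow now 8.
Augment Res→P2→J2→Out: bottleneck 4, flow now 12.
No augmenting path remains; maximum flow = 12.
By max-flow min-cut, the minimum cut capacity equals the max flow.
In the residual graph, reachable from Res: {Res, J7}.
Min-cut edges: Res→P2 (4), J7→J2 (3), J7→TankA (5); capacity 4 + 3 + 5 = 12.

12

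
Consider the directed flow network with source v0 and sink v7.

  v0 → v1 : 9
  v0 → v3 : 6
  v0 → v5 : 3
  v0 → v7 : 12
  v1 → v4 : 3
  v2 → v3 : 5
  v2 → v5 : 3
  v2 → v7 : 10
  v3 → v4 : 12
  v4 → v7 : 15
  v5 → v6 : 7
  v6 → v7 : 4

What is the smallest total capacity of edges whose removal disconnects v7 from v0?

Augment v0→v7: bottleneck 12, flow now 12.
Augment v0→v1→v4→v7: bottleneck 3, flow now 15.
Augment v0→v3→v4→v7: bottleneck 6, flow now 21.
Augment v0→v5→v6→v7: bottleneck 3, flow now 24.
No augmenting path remains; maximum flow = 24.
By max-flow min-cut, the minimum cut capacity equals the max flow.
In the residual graph, reachable from v0: {v0, v1}.
Min-cut edges: v0→v3 (6), v0→v5 (3), v0→v7 (12), v1→v4 (3); capacity 6 + 3 + 12 + 3 = 24.

24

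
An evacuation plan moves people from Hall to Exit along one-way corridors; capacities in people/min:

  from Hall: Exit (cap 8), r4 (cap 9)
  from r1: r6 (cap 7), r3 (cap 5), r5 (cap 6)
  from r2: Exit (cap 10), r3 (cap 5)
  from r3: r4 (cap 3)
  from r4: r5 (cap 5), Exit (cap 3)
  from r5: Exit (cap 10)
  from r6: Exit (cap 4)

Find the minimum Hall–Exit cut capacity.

16

Augment Hall→Exit: bottleneck 8, flow now 8.
Augment Hall→r4→Exit: bottleneck 3, flow now 11.
Augment Hall→r4→r5→Exit: bottleneck 5, flow now 16.
No augmenting path remains; maximum flow = 16.
By max-flow min-cut, the minimum cut capacity equals the max flow.
In the residual graph, reachable from Hall: {Hall, r4}.
Min-cut edges: Hall→Exit (8), r4→r5 (5), r4→Exit (3); capacity 8 + 5 + 3 = 16.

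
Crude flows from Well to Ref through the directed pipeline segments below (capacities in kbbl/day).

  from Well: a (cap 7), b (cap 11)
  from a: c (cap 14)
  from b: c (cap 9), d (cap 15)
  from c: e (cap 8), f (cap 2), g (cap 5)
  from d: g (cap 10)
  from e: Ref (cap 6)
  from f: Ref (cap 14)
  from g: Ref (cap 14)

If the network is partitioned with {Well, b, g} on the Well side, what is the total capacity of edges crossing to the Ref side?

45

Edges leaving {Well, b, g}: Well→a (7), b→c (9), b→d (15), g→Ref (14).
Cut capacity = 7 + 9 + 15 + 14 = 45.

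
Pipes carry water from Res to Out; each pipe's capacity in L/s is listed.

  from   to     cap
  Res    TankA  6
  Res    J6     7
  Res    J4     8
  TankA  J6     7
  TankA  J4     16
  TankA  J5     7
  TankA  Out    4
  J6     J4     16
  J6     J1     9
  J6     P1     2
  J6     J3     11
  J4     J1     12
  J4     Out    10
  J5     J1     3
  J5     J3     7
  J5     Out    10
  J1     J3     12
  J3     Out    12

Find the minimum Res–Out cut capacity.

Augment Res→TankA→Out: bottleneck 4, flow now 4.
Augment Res→J4→Out: bottleneck 8, flow now 12.
Augment Res→TankA→J4→Out: bottleneck 2, flow now 14.
Augment Res→J6→J3→Out: bottleneck 7, flow now 21.
No augmenting path remains; maximum flow = 21.
By max-flow min-cut, the minimum cut capacity equals the max flow.
In the residual graph, reachable from Res: {Res}.
Min-cut edges: Res→TankA (6), Res→J6 (7), Res→J4 (8); capacity 6 + 7 + 8 = 21.

21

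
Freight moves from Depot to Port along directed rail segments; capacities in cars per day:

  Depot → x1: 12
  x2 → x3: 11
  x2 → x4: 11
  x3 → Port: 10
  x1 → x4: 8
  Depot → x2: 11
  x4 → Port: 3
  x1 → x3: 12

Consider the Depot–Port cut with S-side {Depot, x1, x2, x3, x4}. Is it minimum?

Given cut capacity: 10 + 3 = 13.
Augment Depot→x1→x3→Port: bottleneck 10, flow now 10.
Augment Depot→x1→x4→Port: bottleneck 2, flow now 12.
Augment Depot→x2→x4→Port: bottleneck 1, flow now 13.
No augmenting path remains; maximum flow = 13.
Cut capacity 13 equals the max flow, so it is a minimum cut.

Yes — it is a minimum cut (capacity 13).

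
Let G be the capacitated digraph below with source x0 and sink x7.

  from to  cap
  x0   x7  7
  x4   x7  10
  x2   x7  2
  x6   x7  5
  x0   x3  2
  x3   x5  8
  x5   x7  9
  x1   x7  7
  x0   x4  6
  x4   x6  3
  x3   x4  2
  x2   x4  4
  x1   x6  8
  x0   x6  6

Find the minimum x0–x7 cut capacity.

20

Augment x0→x7: bottleneck 7, flow now 7.
Augment x0→x4→x7: bottleneck 6, flow now 13.
Augment x0→x6→x7: bottleneck 5, flow now 18.
Augment x0→x3→x4→x7: bottleneck 2, flow now 20.
No augmenting path remains; maximum flow = 20.
By max-flow min-cut, the minimum cut capacity equals the max flow.
In the residual graph, reachable from x0: {x0, x6}.
Min-cut edges: x0→x3 (2), x0→x4 (6), x0→x7 (7), x6→x7 (5); capacity 2 + 6 + 7 + 5 = 20.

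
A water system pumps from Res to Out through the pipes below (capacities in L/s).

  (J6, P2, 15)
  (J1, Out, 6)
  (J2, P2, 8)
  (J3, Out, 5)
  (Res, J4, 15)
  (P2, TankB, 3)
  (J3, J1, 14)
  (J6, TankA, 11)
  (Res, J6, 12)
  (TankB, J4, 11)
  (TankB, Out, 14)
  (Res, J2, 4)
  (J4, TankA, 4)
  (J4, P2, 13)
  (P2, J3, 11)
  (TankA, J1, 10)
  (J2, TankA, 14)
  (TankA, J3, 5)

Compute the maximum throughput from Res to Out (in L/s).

Augment Res→J2→TankA→J3→Out: bottleneck 4, flow now 4.
Augment Res→J6→TankA→J3→Out: bottleneck 1, flow now 5.
Augment Res→J6→TankA→J1→Out: bottleneck 6, flow now 11.
Augment Res→J6→P2→TankB→Out: bottleneck 3, flow now 14.
No augmenting path remains; maximum flow = 14.
In the residual graph, reachable from Res: {Res, J2, J6, J4, TankA, P2, J3, J1}.
Min-cut edges: P2→TankB (3), J3→Out (5), J1→Out (6); capacity 3 + 5 + 6 = 14.
This cut is saturated, so no flow can exceed 14.

14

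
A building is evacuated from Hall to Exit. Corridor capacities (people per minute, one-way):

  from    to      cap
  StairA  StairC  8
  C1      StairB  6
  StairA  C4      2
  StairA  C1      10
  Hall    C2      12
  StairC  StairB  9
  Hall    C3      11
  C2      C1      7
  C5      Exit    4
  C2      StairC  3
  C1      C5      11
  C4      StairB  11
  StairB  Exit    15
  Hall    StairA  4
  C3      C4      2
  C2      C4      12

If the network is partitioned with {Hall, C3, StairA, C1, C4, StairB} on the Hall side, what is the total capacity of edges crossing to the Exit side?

46

Edges leaving {Hall, C3, StairA, C1, C4, StairB}: Hall→C2 (12), StairA→StairC (8), C1→C5 (11), StairB→Exit (15).
Cut capacity = 12 + 8 + 11 + 15 = 46.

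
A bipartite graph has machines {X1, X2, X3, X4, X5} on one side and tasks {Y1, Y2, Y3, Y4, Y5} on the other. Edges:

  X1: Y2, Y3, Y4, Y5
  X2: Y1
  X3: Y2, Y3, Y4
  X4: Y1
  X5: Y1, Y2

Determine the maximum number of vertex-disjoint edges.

4

Unit-capacity flow: source→left, listed edges, right→sink; max matching = max flow.
Augmenting path X1→Y2 (+1); matched 1.
Augmenting path X2→Y1 (+1); matched 2.
Augmenting path X3→Y3 (+1); matched 3.
Augmenting path X5→Y2→X1→Y4 (+1); matched 4.
No augmenting path remains; maximum matching = 4.
König certificate: {X1, X3, X5, Y1} is a vertex cover of size 4 (every listed pair touches it), so no matching can be larger.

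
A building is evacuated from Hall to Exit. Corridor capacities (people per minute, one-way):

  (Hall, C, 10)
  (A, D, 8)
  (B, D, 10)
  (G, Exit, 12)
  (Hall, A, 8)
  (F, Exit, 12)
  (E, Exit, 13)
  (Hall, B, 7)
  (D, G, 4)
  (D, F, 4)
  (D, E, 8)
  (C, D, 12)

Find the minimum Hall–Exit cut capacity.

Augment Hall→A→D→E→Exit: bottleneck 8, flow now 8.
Augment Hall→B→D→F→Exit: bottleneck 4, flow now 12.
Augment Hall→B→D→G→Exit: bottleneck 3, flow now 15.
Augment Hall→C→D→G→Exit: bottleneck 1, flow now 16.
No augmenting path remains; maximum flow = 16.
By max-flow min-cut, the minimum cut capacity equals the max flow.
In the residual graph, reachable from Hall: {Hall, A, B, C, D}.
Min-cut edges: D→E (8), D→F (4), D→G (4); capacity 8 + 4 + 4 = 16.

16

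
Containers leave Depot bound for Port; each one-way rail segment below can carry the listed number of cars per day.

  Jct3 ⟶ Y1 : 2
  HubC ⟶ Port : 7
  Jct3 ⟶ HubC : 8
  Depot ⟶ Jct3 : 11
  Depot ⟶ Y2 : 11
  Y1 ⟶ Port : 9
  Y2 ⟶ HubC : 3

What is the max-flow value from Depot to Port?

Augment Depot→Y2→HubC→Port: bottleneck 3, flow now 3.
Augment Depot→Jct3→Y1→Port: bottleneck 2, flow now 5.
Augment Depot→Jct3→HubC→Port: bottleneck 4, flow now 9.
No augmenting path remains; maximum flow = 9.
In the residual graph, reachable from Depot: {Depot, Y2, Jct3, HubC}.
Min-cut edges: Jct3→Y1 (2), HubC→Port (7); capacity 2 + 7 = 9.
This cut is saturated, so no flow can exceed 9.

9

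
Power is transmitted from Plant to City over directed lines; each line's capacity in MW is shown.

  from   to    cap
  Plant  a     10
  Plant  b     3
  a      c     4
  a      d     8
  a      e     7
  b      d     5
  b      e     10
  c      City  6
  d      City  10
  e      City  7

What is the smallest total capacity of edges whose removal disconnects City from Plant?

13

Augment Plant→a→c→City: bottleneck 4, flow now 4.
Augment Plant→a→d→City: bottleneck 6, flow now 10.
Augment Plant→b→d→City: bottleneck 3, flow now 13.
No augmenting path remains; maximum flow = 13.
By max-flow min-cut, the minimum cut capacity equals the max flow.
In the residual graph, reachable from Plant: {Plant}.
Min-cut edges: Plant→a (10), Plant→b (3); capacity 10 + 3 = 13.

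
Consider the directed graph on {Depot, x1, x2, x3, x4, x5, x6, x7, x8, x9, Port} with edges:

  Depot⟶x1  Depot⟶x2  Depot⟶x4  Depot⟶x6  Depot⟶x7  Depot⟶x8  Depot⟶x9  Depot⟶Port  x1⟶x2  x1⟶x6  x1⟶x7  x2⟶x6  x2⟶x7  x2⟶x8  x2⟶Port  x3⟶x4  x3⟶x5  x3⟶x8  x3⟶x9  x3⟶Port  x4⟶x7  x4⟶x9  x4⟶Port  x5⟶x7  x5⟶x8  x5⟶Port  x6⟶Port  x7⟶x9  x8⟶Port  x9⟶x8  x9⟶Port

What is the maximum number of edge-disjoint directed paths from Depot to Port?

6

Assign every edge capacity 1; by Menger, the answer equals the max flow.
Path Depot→Port (+1); total 1.
Path Depot→x2→Port (+1); total 2.
Path Depot→x4→Port (+1); total 3.
Path Depot→x6→Port (+1); total 4.
Path Depot→x8→Port (+1); total 5.
Path Depot→x9→Port (+1); total 6.
No residual Depot→Port path; max flow = 6.
Certifying cut of size 6: {Depot→Port, Depot→x4, x2→Port, x6→Port, x8→Port, x9→Port}.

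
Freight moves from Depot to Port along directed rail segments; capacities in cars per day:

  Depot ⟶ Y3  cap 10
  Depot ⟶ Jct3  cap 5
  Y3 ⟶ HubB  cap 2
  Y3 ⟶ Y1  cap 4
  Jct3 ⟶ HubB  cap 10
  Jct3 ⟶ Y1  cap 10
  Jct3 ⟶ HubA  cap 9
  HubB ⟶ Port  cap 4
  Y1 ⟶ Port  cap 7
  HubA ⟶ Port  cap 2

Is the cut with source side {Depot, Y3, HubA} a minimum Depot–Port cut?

Given cut capacity: 5 + 2 + 4 + 2 = 13.
Augment Depot→Y3→HubB→Port: bottleneck 2, flow now 2.
Augment Depot→Y3→Y1→Port: bottleneck 4, flow now 6.
Augment Depot→Jct3→HubB→Port: bottleneck 2, flow now 8.
Augment Depot→Jct3→Y1→Port: bottleneck 3, flow now 11.
No augmenting path remains; maximum flow = 11.
In the residual graph, reachable from Depot: {Depot, Y3}.
Min-cut edges: Depot→Jct3 (5), Y3→HubB (2), Y3→Y1 (4); capacity 5 + 2 + 4 = 11.
Cut capacity 13 exceeds the max flow 11, so it is not minimum.

No — its capacity is 13, but the minimum cut has capacity 11.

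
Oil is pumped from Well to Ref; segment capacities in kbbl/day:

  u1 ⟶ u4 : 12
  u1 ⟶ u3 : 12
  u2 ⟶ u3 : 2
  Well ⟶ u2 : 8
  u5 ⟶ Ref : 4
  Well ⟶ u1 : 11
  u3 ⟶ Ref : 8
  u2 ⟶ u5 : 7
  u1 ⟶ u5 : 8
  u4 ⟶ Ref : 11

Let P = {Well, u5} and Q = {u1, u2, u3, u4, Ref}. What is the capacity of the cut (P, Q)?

Edges leaving {Well, u5}: Well→u1 (11), Well→u2 (8), u5→Ref (4).
Cut capacity = 11 + 8 + 4 = 23.

23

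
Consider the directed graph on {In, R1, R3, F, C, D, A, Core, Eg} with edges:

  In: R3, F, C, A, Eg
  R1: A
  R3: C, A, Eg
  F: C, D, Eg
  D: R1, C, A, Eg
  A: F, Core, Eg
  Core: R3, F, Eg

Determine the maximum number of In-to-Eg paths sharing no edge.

Assign every edge capacity 1; by Menger, the answer equals the max flow.
Path In→Eg (+1); total 1.
Path In→R3→Eg (+1); total 2.
Path In→F→Eg (+1); total 3.
Path In→A→Eg (+1); total 4.
No residual In→Eg path; max flow = 4.
Certifying cut of size 4: {In→A, In→Eg, In→F, In→R3}.

4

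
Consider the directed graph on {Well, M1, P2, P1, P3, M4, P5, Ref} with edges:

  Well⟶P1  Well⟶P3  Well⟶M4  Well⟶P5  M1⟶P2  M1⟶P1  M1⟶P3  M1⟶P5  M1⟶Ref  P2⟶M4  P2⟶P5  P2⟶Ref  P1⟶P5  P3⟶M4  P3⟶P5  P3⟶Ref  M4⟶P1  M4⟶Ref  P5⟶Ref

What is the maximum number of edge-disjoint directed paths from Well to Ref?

Assign every edge capacity 1; by Menger, the answer equals the max flow.
Path Well→P3→Ref (+1); total 1.
Path Well→M4→Ref (+1); total 2.
Path Well→P5→Ref (+1); total 3.
No residual Well→Ref path; max flow = 3.
Certifying cut of size 3: {P5→Ref, Well→M4, Well→P3}.

3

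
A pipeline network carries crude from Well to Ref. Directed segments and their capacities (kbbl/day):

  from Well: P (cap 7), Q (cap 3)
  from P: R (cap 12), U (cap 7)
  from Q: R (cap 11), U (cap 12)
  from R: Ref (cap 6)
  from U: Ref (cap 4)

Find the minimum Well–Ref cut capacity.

10

Augment Well→P→R→Ref: bottleneck 6, flow now 6.
Augment Well→P→U→Ref: bottleneck 1, flow now 7.
Augment Well→Q→U→Ref: bottleneck 3, flow now 10.
No augmenting path remains; maximum flow = 10.
By max-flow min-cut, the minimum cut capacity equals the max flow.
In the residual graph, reachable from Well: {Well}.
Min-cut edges: Well→P (7), Well→Q (3); capacity 7 + 3 = 10.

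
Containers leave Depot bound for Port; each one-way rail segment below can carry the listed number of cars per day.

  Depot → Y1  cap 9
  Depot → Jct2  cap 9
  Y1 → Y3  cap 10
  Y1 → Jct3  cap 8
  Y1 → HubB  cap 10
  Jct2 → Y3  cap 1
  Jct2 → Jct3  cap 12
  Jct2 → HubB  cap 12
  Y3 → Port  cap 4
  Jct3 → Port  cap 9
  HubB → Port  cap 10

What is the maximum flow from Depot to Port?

Augment Depot→Y1→Y3→Port: bottleneck 4, flow now 4.
Augment Depot→Y1→Jct3→Port: bottleneck 5, flow now 9.
Augment Depot→Jct2→Jct3→Port: bottleneck 4, flow now 13.
Augment Depot→Jct2→HubB→Port: bottleneck 5, flow now 18.
No augmenting path remains; maximum flow = 18.
In the residual graph, reachable from Depot: {Depot}.
Min-cut edges: Depot→Y1 (9), Depot→Jct2 (9); capacity 9 + 9 = 18.
This cut is saturated, so no flow can exceed 18.

18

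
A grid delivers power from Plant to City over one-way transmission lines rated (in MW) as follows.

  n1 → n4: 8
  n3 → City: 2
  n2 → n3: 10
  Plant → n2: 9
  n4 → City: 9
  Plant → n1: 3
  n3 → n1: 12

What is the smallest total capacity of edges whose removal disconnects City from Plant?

Augment Plant→n1→n4→City: bottleneck 3, flow now 3.
Augment Plant→n2→n3→City: bottleneck 2, flow now 5.
Augment Plant→n2→n3→n1→n4→City: bottleneck 5, flow now 10.
No augmenting path remains; maximum flow = 10.
By max-flow min-cut, the minimum cut capacity equals the max flow.
In the residual graph, reachable from Plant: {Plant, n1, n2, n3}.
Min-cut edges: n1→n4 (8), n3→City (2); capacity 8 + 2 = 10.

10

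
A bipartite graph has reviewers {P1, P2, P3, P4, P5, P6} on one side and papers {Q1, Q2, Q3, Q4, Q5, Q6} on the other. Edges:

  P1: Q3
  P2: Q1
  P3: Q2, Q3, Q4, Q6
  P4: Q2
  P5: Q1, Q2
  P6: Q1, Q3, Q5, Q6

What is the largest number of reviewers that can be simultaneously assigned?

5

Unit-capacity flow: source→left, listed edges, right→sink; max matching = max flow.
Augmenting path P1→Q3 (+1); matched 1.
Augmenting path P2→Q1 (+1); matched 2.
Augmenting path P3→Q2 (+1); matched 3.
Augmenting path P6→Q5 (+1); matched 4.
Augmenting path P4→Q2→P3→Q4 (+1); matched 5.
No augmenting path remains; maximum matching = 5.
König certificate: {P1, P3, P6, Q1, Q2} is a vertex cover of size 5 (every listed pair touches it), so no matching can be larger.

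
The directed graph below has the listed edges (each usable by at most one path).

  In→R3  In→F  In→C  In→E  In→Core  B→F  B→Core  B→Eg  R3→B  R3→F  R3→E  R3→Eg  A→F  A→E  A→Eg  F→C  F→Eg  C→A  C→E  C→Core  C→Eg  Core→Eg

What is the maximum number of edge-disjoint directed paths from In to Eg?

Assign every edge capacity 1; by Menger, the answer equals the max flow.
Path In→R3→Eg (+1); total 1.
Path In→F→Eg (+1); total 2.
Path In→C→Eg (+1); total 3.
Path In→Core→Eg (+1); total 4.
No residual In→Eg path; max flow = 4.
Certifying cut of size 4: {In→C, In→Core, In→F, In→R3}.

4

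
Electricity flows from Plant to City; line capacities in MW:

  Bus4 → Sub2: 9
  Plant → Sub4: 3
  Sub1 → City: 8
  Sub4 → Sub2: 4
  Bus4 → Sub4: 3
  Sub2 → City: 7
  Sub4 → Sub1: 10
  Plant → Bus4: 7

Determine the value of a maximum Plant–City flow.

10

Augment Plant→Sub4→Sub1→City: bottleneck 3, flow now 3.
Augment Plant→Bus4→Sub2→City: bottleneck 7, flow now 10.
No augmenting path remains; maximum flow = 10.
In the residual graph, reachable from Plant: {Plant}.
Min-cut edges: Plant→Sub4 (3), Plant→Bus4 (7); capacity 3 + 7 = 10.
This cut is saturated, so no flow can exceed 10.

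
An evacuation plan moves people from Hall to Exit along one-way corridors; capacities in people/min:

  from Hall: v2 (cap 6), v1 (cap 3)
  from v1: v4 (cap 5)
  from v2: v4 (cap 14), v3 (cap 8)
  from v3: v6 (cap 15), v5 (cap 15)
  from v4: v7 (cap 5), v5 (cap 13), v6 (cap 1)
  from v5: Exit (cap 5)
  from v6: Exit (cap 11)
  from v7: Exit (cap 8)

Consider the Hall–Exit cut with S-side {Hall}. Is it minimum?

Given cut capacity: 3 + 6 = 9.
Augment Hall→v1→v4→v5→Exit: bottleneck 3, flow now 3.
Augment Hall→v2→v3→v5→Exit: bottleneck 2, flow now 5.
Augment Hall→v2→v3→v6→Exit: bottleneck 4, flow now 9.
No augmenting path remains; maximum flow = 9.
Cut capacity 9 equals the max flow, so it is a minimum cut.

Yes — it is a minimum cut (capacity 9).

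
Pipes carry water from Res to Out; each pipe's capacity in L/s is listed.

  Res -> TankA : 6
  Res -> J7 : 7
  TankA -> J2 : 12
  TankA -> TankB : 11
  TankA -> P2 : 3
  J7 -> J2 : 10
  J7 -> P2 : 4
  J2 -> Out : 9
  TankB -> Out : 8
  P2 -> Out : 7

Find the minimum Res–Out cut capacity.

13

Augment Res→TankA→J2→Out: bottleneck 6, flow now 6.
Augment Res→J7→J2→Out: bottleneck 3, flow now 9.
Augment Res→J7→P2→Out: bottleneck 4, flow now 13.
No augmenting path remains; maximum flow = 13.
By max-flow min-cut, the minimum cut capacity equals the max flow.
In the residual graph, reachable from Res: {Res}.
Min-cut edges: Res→TankA (6), Res→J7 (7); capacity 6 + 7 = 13.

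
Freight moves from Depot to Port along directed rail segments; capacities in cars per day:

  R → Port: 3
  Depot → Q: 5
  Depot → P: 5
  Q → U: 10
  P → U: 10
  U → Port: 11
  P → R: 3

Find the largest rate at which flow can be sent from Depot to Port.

Augment Depot→P→R→Port: bottleneck 3, flow now 3.
Augment Depot→P→U→Port: bottleneck 2, flow now 5.
Augment Depot→Q→U→Port: bottleneck 5, flow now 10.
No augmenting path remains; maximum flow = 10.
In the residual graph, reachable from Depot: {Depot}.
Min-cut edges: Depot→P (5), Depot→Q (5); capacity 5 + 5 = 10.
This cut is saturated, so no flow can exceed 10.

10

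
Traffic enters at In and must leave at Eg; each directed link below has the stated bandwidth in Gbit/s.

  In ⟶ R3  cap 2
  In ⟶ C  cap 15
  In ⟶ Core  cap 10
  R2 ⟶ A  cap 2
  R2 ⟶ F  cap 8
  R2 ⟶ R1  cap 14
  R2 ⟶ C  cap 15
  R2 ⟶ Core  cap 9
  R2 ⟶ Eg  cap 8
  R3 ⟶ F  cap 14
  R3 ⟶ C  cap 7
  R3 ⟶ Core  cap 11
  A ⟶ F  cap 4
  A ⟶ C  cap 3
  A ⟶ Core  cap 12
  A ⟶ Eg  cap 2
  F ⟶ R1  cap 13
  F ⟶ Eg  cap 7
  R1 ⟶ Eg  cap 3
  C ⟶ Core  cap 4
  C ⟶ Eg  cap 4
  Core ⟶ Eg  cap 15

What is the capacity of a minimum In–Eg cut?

Augment In→C→Eg: bottleneck 4, flow now 4.
Augment In→Core→Eg: bottleneck 10, flow now 14.
Augment In→R3→F→Eg: bottleneck 2, flow now 16.
Augment In→C→Core→Eg: bottleneck 4, flow now 20.
No augmenting path remains; maximum flow = 20.
By max-flow min-cut, the minimum cut capacity equals the max flow.
In the residual graph, reachable from In: {In, C}.
Min-cut edges: In→R3 (2), In→Core (10), C→Core (4), C→Eg (4); capacity 2 + 10 + 4 + 4 = 20.

20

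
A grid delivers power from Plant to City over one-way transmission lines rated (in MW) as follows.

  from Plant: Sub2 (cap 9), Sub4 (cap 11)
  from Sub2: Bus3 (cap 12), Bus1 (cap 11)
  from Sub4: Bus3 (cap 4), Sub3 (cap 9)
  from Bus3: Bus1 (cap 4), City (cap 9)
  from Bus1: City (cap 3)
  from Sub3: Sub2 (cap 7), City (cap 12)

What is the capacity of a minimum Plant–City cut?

Augment Plant→Sub2→Bus3→City: bottleneck 9, flow now 9.
Augment Plant→Sub4→Sub3→City: bottleneck 9, flow now 18.
Augment Plant→Sub4→Bus3→Bus1→City: bottleneck 2, flow now 20.
No augmenting path remains; maximum flow = 20.
By max-flow min-cut, the minimum cut capacity equals the max flow.
In the residual graph, reachable from Plant: {Plant}.
Min-cut edges: Plant→Sub2 (9), Plant→Sub4 (11); capacity 9 + 11 = 20.

20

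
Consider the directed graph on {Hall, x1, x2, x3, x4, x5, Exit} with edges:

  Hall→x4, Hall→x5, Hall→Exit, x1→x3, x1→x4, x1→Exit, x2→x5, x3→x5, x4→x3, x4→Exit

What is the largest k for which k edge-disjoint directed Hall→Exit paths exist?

2

Assign every edge capacity 1; by Menger, the answer equals the max flow.
Path Hall→Exit (+1); total 1.
Path Hall→x4→Exit (+1); total 2.
No residual Hall→Exit path; max flow = 2.
Certifying cut of size 2: {Hall→Exit, Hall→x4}.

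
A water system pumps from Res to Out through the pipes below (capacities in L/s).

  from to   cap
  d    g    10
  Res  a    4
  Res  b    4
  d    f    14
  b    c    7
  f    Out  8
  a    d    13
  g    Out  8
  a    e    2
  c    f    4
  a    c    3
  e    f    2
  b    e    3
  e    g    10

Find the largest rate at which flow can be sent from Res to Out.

8

Augment Res→a→c→f→Out: bottleneck 3, flow now 3.
Augment Res→a→d→f→Out: bottleneck 1, flow now 4.
Augment Res→b→c→f→Out: bottleneck 1, flow now 5.
Augment Res→b→e→f→Out: bottleneck 2, flow now 7.
Augment Res→b→e→g→Out: bottleneck 1, flow now 8.
No augmenting path remains; maximum flow = 8.
In the residual graph, reachable from Res: {Res}.
Min-cut edges: Res→a (4), Res→b (4); capacity 4 + 4 = 8.
This cut is saturated, so no flow can exceed 8.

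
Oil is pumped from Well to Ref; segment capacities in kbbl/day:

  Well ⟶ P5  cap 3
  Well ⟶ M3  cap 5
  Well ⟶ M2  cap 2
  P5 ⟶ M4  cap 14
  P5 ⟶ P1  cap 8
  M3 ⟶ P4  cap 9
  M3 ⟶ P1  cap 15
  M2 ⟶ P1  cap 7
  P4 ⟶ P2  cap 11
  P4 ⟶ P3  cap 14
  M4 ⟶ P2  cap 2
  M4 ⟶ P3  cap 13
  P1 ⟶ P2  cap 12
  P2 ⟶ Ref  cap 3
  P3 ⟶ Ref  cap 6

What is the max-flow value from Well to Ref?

9

Augment Well→P5→M4→P2→Ref: bottleneck 2, flow now 2.
Augment Well→P5→M4→P3→Ref: bottleneck 1, flow now 3.
Augment Well→M3→P4→P2→Ref: bottleneck 1, flow now 4.
Augment Well→M3→P4→P3→Ref: bottleneck 4, flow now 8.
Augment Well→M2→P1→P2→P4→P3→Ref: bottleneck 1, flow now 9. (uses reverse residual edge)
No augmenting path remains; maximum flow = 9.
In the residual graph, reachable from Well: {Well, P5, M3, M2, P4, M4, P1, P2, P3}.
Min-cut edges: P2→Ref (3), P3→Ref (6); capacity 3 + 6 = 9.
This cut is saturated, so no flow can exceed 9.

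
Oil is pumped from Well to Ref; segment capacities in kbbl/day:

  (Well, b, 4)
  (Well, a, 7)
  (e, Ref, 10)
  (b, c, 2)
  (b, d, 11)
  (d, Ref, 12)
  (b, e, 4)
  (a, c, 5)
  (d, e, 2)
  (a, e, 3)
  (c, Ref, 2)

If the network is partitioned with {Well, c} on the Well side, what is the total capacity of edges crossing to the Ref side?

Edges leaving {Well, c}: Well→a (7), Well→b (4), c→Ref (2).
Cut capacity = 7 + 4 + 2 = 13.

13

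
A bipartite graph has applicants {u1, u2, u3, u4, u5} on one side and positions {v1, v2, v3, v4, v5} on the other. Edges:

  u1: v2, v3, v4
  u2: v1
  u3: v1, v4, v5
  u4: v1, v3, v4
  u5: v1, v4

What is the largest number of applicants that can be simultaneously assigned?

5

Unit-capacity flow: source→left, listed edges, right→sink; max matching = max flow.
Augmenting path u1→v2 (+1); matched 1.
Augmenting path u2→v1 (+1); matched 2.
Augmenting path u3→v4 (+1); matched 3.
Augmenting path u4→v3 (+1); matched 4.
Augmenting path u5→v4→u3→v5 (+1); matched 5.
No augmenting path remains; maximum matching = 5.
König certificate: {u1, u2, u3, u4, u5} is a vertex cover of size 5 (every listed pair touches it), so no matching can be larger.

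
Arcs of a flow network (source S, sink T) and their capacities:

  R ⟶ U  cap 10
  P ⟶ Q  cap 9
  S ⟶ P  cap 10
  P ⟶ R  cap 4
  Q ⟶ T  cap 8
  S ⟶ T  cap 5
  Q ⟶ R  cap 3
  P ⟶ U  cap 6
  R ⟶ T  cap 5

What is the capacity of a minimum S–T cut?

15

Augment S→T: bottleneck 5, flow now 5.
Augment S→P→Q→T: bottleneck 8, flow now 13.
Augment S→P→R→T: bottleneck 2, flow now 15.
No augmenting path remains; maximum flow = 15.
By max-flow min-cut, the minimum cut capacity equals the max flow.
In the residual graph, reachable from S: {S}.
Min-cut edges: S→P (10), S→T (5); capacity 10 + 5 = 15.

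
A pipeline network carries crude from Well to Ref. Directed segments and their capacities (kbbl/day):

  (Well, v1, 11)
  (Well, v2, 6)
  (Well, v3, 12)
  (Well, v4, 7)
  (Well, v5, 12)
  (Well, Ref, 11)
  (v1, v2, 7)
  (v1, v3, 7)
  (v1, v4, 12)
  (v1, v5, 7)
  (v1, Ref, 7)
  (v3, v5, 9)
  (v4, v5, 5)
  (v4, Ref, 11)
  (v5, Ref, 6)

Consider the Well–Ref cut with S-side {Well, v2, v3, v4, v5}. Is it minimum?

Given cut capacity: 11 + 11 + 11 + 6 = 39.
Augment Well→Ref: bottleneck 11, flow now 11.
Augment Well→v1→Ref: bottleneck 7, flow now 18.
Augment Well→v4→Ref: bottleneck 7, flow now 25.
Augment Well→v5→Ref: bottleneck 6, flow now 31.
Augment Well→v1→v4→Ref: bottleneck 4, flow now 35.
No augmenting path remains; maximum flow = 35.
In the residual graph, reachable from Well: {Well, v2, v3, v5}.
Min-cut edges: Well→v1 (11), Well→v4 (7), Well→Ref (11), v5→Ref (6); capacity 11 + 7 + 11 + 6 = 35.
Cut capacity 39 exceeds the max flow 35, so it is not minimum.

No — its capacity is 39, but the minimum cut has capacity 35.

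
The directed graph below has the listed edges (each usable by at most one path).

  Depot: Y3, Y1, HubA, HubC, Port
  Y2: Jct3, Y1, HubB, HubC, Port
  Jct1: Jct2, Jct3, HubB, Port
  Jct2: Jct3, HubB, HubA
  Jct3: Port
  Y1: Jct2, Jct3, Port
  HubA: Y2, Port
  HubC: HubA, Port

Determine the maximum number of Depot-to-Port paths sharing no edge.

4

Assign every edge capacity 1; by Menger, the answer equals the max flow.
Path Depot→Port (+1); total 1.
Path Depot→Y1→Port (+1); total 2.
Path Depot→HubA→Port (+1); total 3.
Path Depot→HubC→Port (+1); total 4.
No residual Depot→Port path; max flow = 4.
Certifying cut of size 4: {Depot→HubA, Depot→HubC, Depot→Port, Depot→Y1}.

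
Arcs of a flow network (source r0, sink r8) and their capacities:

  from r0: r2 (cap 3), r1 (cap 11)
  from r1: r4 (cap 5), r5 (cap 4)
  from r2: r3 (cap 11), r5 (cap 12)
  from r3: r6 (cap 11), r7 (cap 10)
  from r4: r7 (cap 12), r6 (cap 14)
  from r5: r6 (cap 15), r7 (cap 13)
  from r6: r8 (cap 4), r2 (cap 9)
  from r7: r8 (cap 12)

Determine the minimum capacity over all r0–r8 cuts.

Augment r0→r1→r4→r6→r8: bottleneck 4, flow now 4.
Augment r0→r1→r4→r7→r8: bottleneck 1, flow now 5.
Augment r0→r1→r5→r7→r8: bottleneck 4, flow now 9.
Augment r0→r2→r3→r7→r8: bottleneck 3, flow now 12.
No augmenting path remains; maximum flow = 12.
By max-flow min-cut, the minimum cut capacity equals the max flow.
In the residual graph, reachable from r0: {r0, r1}.
Min-cut edges: r0→r2 (3), r1→r4 (5), r1→r5 (4); capacity 3 + 5 + 4 = 12.

12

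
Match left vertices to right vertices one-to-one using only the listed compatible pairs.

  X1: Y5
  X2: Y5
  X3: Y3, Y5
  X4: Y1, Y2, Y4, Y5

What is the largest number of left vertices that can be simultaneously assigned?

3

Unit-capacity flow: source→left, listed edges, right→sink; max matching = max flow.
Augmenting path X1→Y5 (+1); matched 1.
Augmenting path X3→Y3 (+1); matched 2.
Augmenting path X4→Y1 (+1); matched 3.
No augmenting path remains; maximum matching = 3.
König certificate: {X3, X4, Y5} is a vertex cover of size 3 (every listed pair touches it), so no matching can be larger.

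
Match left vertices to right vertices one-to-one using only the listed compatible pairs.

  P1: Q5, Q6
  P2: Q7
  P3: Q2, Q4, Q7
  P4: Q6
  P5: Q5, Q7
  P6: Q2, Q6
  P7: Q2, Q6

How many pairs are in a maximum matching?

5

Unit-capacity flow: source→left, listed edges, right→sink; max matching = max flow.
Augmenting path P1→Q5 (+1); matched 1.
Augmenting path P2→Q7 (+1); matched 2.
Augmenting path P3→Q2 (+1); matched 3.
Augmenting path P4→Q6 (+1); matched 4.
Augmenting path P6→Q2→P3→Q4 (+1); matched 5.
No augmenting path remains; maximum matching = 5.
König certificate: {P3, Q2, Q5, Q6, Q7} is a vertex cover of size 5 (every listed pair touches it), so no matching can be larger.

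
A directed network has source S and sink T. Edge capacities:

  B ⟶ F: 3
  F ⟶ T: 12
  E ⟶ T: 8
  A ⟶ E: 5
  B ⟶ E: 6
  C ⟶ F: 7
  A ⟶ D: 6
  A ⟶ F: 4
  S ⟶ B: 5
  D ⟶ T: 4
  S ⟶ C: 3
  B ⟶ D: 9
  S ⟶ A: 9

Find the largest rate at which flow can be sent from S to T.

Augment S→A→D→T: bottleneck 4, flow now 4.
Augment S→A→E→T: bottleneck 5, flow now 9.
Augment S→B→E→T: bottleneck 3, flow now 12.
Augment S→B→F→T: bottleneck 2, flow now 14.
Augment S→C→F→T: bottleneck 3, flow now 17.
No augmenting path remains; maximum flow = 17.
In the residual graph, reachable from S: {S}.
Min-cut edges: S→A (9), S→B (5), S→C (3); capacity 9 + 5 + 3 = 17.
This cut is saturated, so no flow can exceed 17.

17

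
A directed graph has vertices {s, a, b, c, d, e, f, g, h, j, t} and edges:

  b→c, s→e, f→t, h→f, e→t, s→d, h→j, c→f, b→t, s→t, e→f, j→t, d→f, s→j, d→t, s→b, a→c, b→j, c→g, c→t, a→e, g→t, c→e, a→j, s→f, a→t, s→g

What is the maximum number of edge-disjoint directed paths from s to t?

Assign every edge capacity 1; by Menger, the answer equals the max flow.
Path s→t (+1); total 1.
Path s→b→t (+1); total 2.
Path s→d→t (+1); total 3.
Path s→e→t (+1); total 4.
Path s→f→t (+1); total 5.
Path s→g→t (+1); total 6.
Path s→j→t (+1); total 7.
No residual s→t path; max flow = 7.
Certifying cut of size 7: {s→b, s→d, s→e, s→f, s→g, s→j, s→t}.

7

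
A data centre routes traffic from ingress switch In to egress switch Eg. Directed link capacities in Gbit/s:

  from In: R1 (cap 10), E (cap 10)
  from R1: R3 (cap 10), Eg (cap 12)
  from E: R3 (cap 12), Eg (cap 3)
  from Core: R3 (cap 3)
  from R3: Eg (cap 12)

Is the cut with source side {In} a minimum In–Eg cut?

Yes — it is a minimum cut (capacity 20).

Given cut capacity: 10 + 10 = 20.
Augment In→R1→Eg: bottleneck 10, flow now 10.
Augment In→E→Eg: bottleneck 3, flow now 13.
Augment In→E→R3→Eg: bottleneck 7, flow now 20.
No augmenting path remains; maximum flow = 20.
Cut capacity 20 equals the max flow, so it is a minimum cut.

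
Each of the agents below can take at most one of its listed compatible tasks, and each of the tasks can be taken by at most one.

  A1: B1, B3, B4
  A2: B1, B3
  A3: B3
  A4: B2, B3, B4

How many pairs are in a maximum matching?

4

Unit-capacity flow: source→left, listed edges, right→sink; max matching = max flow.
Augmenting path A1→B1 (+1); matched 1.
Augmenting path A2→B3 (+1); matched 2.
Augmenting path A4→B2 (+1); matched 3.
Augmenting path A3→B3→A2→B1→A1→B4 (+1); matched 4.
No augmenting path remains; maximum matching = 4.
König certificate: {A1, A2, A3, A4} is a vertex cover of size 4 (every listed pair touches it), so no matching can be larger.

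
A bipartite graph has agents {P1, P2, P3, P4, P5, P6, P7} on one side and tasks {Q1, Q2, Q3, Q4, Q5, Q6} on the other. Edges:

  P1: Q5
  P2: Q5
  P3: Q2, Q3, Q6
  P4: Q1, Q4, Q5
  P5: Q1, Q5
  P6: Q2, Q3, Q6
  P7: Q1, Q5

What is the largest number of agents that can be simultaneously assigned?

5

Unit-capacity flow: source→left, listed edges, right→sink; max matching = max flow.
Augmenting path P1→Q5 (+1); matched 1.
Augmenting path P3→Q2 (+1); matched 2.
Augmenting path P4→Q1 (+1); matched 3.
Augmenting path P6→Q3 (+1); matched 4.
Augmenting path P5→Q1→P4→Q4 (+1); matched 5.
No augmenting path remains; maximum matching = 5.
König certificate: {P3, P4, P6, Q1, Q5} is a vertex cover of size 5 (every listed pair touches it), so no matching can be larger.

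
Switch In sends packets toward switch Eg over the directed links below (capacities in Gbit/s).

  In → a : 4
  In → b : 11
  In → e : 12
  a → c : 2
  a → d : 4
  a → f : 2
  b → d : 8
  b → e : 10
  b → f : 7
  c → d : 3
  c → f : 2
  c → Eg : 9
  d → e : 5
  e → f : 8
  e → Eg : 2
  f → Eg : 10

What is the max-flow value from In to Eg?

14

Augment In→e→Eg: bottleneck 2, flow now 2.
Augment In→a→c→Eg: bottleneck 2, flow now 4.
Augment In→a→f→Eg: bottleneck 2, flow now 6.
Augment In→b→f→Eg: bottleneck 7, flow now 13.
Augment In→e→f→Eg: bottleneck 1, flow now 14.
No augmenting path remains; maximum flow = 14.
In the residual graph, reachable from In: {In, a, b, d, e, f}.
Min-cut edges: a→c (2), e→Eg (2), f→Eg (10); capacity 2 + 2 + 10 = 14.
This cut is saturated, so no flow can exceed 14.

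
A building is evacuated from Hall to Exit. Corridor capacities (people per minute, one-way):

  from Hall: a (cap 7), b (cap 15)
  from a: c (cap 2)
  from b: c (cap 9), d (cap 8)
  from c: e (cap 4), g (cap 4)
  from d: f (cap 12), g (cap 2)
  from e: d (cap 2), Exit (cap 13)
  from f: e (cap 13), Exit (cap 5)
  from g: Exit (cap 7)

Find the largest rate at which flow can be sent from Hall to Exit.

Augment Hall→a→c→e→Exit: bottleneck 2, flow now 2.
Augment Hall→b→c→e→Exit: bottleneck 2, flow now 4.
Augment Hall→b→c→g→Exit: bottleneck 4, flow now 8.
Augment Hall→b→d→f→Exit: bottleneck 5, flow now 13.
Augment Hall→b→d→g→Exit: bottleneck 2, flow now 15.
Augment Hall→b→d→f→e→Exit: bottleneck 1, flow now 16.
No augmenting path remains; maximum flow = 16.
In the residual graph, reachable from Hall: {Hall, a, b, c}.
Min-cut edges: b→d (8), c→e (4), c→g (4); capacity 8 + 4 + 4 = 16.
This cut is saturated, so no flow can exceed 16.

16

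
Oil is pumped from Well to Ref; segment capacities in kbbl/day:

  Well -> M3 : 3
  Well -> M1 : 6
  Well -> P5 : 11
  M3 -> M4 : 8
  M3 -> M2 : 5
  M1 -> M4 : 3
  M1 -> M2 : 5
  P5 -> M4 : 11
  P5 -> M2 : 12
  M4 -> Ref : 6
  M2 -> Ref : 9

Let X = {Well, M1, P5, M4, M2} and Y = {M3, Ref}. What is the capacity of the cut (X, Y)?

Edges leaving {Well, M1, P5, M4, M2}: Well→M3 (3), M4→Ref (6), M2→Ref (9).
Cut capacity = 3 + 6 + 9 = 18.

18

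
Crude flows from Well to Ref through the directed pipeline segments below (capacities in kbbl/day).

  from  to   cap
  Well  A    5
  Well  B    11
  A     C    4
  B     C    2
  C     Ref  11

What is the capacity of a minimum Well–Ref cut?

6

Augment Well→A→C→Ref: bottleneck 4, flow now 4.
Augment Well→B→C→Ref: bottleneck 2, flow now 6.
No augmenting path remains; maximum flow = 6.
By max-flow min-cut, the minimum cut capacity equals the max flow.
In the residual graph, reachable from Well: {Well, A, B}.
Min-cut edges: A→C (4), B→C (2); capacity 4 + 2 = 6.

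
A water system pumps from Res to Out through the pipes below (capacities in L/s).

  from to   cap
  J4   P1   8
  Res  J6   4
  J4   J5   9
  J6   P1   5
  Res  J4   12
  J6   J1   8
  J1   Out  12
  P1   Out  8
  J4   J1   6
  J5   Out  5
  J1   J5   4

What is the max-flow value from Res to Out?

Augment Res→J4→J5→Out: bottleneck 5, flow now 5.
Augment Res→J4→J1→Out: bottleneck 6, flow now 11.
Augment Res→J4→P1→Out: bottleneck 1, flow now 12.
Augment Res→J6→J1→Out: bottleneck 4, flow now 16.
No augmenting path remains; maximum flow = 16.
In the residual graph, reachable from Res: {Res}.
Min-cut edges: Res→J4 (12), Res→J6 (4); capacity 12 + 4 = 16.
This cut is saturated, so no flow can exceed 16.

16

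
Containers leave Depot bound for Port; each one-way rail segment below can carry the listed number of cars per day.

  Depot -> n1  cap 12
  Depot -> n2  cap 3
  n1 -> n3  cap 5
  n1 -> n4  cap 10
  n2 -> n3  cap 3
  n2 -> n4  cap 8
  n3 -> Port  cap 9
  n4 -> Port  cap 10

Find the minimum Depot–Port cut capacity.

15

Augment Depot→n1→n3→Port: bottleneck 5, flow now 5.
Augment Depot→n1→n4→Port: bottleneck 7, flow now 12.
Augment Depot→n2→n3→Port: bottleneck 3, flow now 15.
No augmenting path remains; maximum flow = 15.
By max-flow min-cut, the minimum cut capacity equals the max flow.
In the residual graph, reachable from Depot: {Depot}.
Min-cut edges: Depot→n1 (12), Depot→n2 (3); capacity 12 + 3 = 15.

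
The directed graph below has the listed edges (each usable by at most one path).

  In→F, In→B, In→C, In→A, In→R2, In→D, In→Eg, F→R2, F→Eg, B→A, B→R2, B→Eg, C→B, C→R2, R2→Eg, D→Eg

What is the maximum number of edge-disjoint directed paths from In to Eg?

Assign every edge capacity 1; by Menger, the answer equals the max flow.
Path In→Eg (+1); total 1.
Path In→F→Eg (+1); total 2.
Path In→B→Eg (+1); total 3.
Path In→R2→Eg (+1); total 4.
Path In→D→Eg (+1); total 5.
No residual In→Eg path; max flow = 5.
Certifying cut of size 5: {B→Eg, In→D, In→Eg, In→F, R2→Eg}.

5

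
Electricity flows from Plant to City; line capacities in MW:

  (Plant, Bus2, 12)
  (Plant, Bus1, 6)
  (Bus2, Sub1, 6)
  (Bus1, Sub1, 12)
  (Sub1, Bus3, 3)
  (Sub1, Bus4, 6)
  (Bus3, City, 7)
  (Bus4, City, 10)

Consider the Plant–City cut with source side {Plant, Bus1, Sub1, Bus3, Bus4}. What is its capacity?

29

Edges leaving {Plant, Bus1, Sub1, Bus3, Bus4}: Plant→Bus2 (12), Bus3→City (7), Bus4→City (10).
Cut capacity = 12 + 7 + 10 = 29.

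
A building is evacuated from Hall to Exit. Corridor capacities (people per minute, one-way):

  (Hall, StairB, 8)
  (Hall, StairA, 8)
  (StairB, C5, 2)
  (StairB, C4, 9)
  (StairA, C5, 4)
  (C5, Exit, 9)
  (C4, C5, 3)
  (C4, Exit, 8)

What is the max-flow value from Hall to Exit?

12

Augment Hall→StairB→C5→Exit: bottleneck 2, flow now 2.
Augment Hall→StairB→C4→Exit: bottleneck 6, flow now 8.
Augment Hall→StairA→C5→Exit: bottleneck 4, flow now 12.
No augmenting path remains; maximum flow = 12.
In the residual graph, reachable from Hall: {Hall, StairA}.
Min-cut edges: Hall→StairB (8), StairA→C5 (4); capacity 8 + 4 = 12.
This cut is saturated, so no flow can exceed 12.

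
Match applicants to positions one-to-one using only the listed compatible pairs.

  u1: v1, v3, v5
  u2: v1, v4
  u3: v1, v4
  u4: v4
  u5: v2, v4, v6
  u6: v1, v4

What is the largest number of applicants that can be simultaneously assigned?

Unit-capacity flow: source→left, listed edges, right→sink; max matching = max flow.
Augmenting path u1→v1 (+1); matched 1.
Augmenting path u2→v4 (+1); matched 2.
Augmenting path u5→v2 (+1); matched 3.
Augmenting path u3→v1→u1→v3 (+1); matched 4.
No augmenting path remains; maximum matching = 4.
König certificate: {u1, u5, v1, v4} is a vertex cover of size 4 (every listed pair touches it), so no matching can be larger.

4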